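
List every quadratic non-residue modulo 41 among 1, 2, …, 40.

3, 6, 7, 11, 12, 13, 14, 15, 17, 19, 22, 24, 26, 27, 28, 29, 30, 34, 35, 38

Square k = 1,…,20 (k and 41−k give the same square):
1²=1, 2²=4, 3²=9, 4²=16, 5²=25, 6²=36, 7²≡8, 8²≡23, 9²≡40, 10²≡18, 11²≡39, 12²≡21, 13²≡5, 14²≡32, 15²≡20, 16²≡10, 17²≡2, 18²≡37, 19²≡33, 20²≡31 (mod 41).
The residues are {1, 2, 4, 5, 8, 9, 10, 16, 18, 20, 21, 23, 25, 31, 32, 33, 36, 37, 39, 40}; the non-residues are the remaining 20 nonzero classes.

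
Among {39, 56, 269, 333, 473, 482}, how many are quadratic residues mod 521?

1

(39/521) = -1 → non-residue.
(56/521) = -1 → non-residue.
(269/521) = -1 → non-residue.
(333/521) = +1 → QR.
(473/521) = -1 → non-residue.
(482/521) = -1 → non-residue.
Total quadratic residues among the 6: 1.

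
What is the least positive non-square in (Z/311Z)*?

(2/311) = +1, so 2 is a residue.
(3/311) = +1, so 3 is a residue.
(4/311) = +1, so 4 is a residue.
(5/311) = +1, so 5 is a residue.
(6/311) = +1, so 6 is a residue.
(7/311) = +1, so 7 is a residue.
(8/311) = +1, so 8 is a residue.
(9/311) = +1, so 9 is a residue.
(10/311) = +1, so 10 is a residue.
(11/311) = −1, so 11 is the smallest positive non-residue mod 311.

11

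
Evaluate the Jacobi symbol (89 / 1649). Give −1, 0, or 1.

Reciprocity: 89 ≡ 1 and 1649 ≡ 1 (mod 4), so (89/1649) = +(1649/89).
Reduce top mod 89: now compute (47/89).
Reciprocity: 47 ≡ 3 and 89 ≡ 1 (mod 4), so (47/89) = +(89/47).
Reduce top mod 47: now compute (42/47).
Pull out 2: since 47 ≡ 7 (mod 8), (2/47) = +1.
Reciprocity: 21 ≡ 1 and 47 ≡ 3 (mod 4), so (21/47) = +(47/21).
Reduce top mod 21: now compute (5/21).
Reciprocity: 5 ≡ 1 and 21 ≡ 1 (mod 4), so (5/21) = +(21/5).
Reduce top mod 5: now compute (1/5).
Reached (1/5) = 1. Collecting the sign flips along the way, the symbol is +1.

1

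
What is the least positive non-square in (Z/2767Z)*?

3

(2/2767) = +1, so 2 is a residue.
(3/2767) = −1, so 3 is the smallest positive non-residue mod 2767.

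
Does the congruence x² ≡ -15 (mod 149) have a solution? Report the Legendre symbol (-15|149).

First reduce: -15 ≡ 134 (mod 149).
Pull out 2: since 149 ≡ 5 (mod 8), (2/149) = -1.
Reciprocity: 67 ≡ 3 and 149 ≡ 1 (mod 4), so (67/149) = +(149/67).
Reduce top mod 67: now compute (15/67).
Reciprocity: 15 ≡ 3 and 67 ≡ 3 (mod 4), so (15/67) = −(67/15).
Reduce top mod 15: now compute (7/15).
Reciprocity: 7 ≡ 3 and 15 ≡ 3 (mod 4), so (7/15) = −(15/7).
Reduce top mod 7: now compute (1/7).
Reached (1/7) = 1. Collecting the sign flips along the way, the symbol is -1.

-1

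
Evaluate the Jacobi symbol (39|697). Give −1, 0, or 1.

Reciprocity: 39 ≡ 3 and 697 ≡ 1 (mod 4), so (39/697) = +(697/39).
Reduce top mod 39: now compute (34/39).
Pull out 2: since 39 ≡ 7 (mod 8), (2/39) = +1.
Reciprocity: 17 ≡ 1 and 39 ≡ 3 (mod 4), so (17/39) = +(39/17).
Reduce top mod 17: now compute (5/17).
Reciprocity: 5 ≡ 1 and 17 ≡ 1 (mod 4), so (5/17) = +(17/5).
Reduce top mod 5: now compute (2/5).
Pull out 2: since 5 ≡ 5 (mod 8), (2/5) = -1.
Reached (1/5) = 1. Collecting the sign flips along the way, the symbol is -1.

-1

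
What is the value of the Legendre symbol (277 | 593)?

1

Reciprocity: 277 ≡ 1 and 593 ≡ 1 (mod 4), so (277/593) = +(593/277).
Reduce top mod 277: now compute (39/277).
Reciprocity: 39 ≡ 3 and 277 ≡ 1 (mod 4), so (39/277) = +(277/39).
Reduce top mod 39: now compute (4/39).
Pull out 2^2: since 39 ≡ 7 (mod 8), (2/39) = +1, so (2/39)^2 = +1.
Reached (1/39) = 1. Collecting the sign flips along the way, the symbol is +1.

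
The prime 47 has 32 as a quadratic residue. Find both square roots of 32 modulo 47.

Since 47 ≡ 3 (mod 4), a square root of 32 is 32^((47+1)/4) = 32^12 mod 47.
Repeated squaring: 32^2≡37, 32^4≡6, 32^8≡36 (mod 47).
32^12 = 32^(8+4) ≡ 28 (mod 47).
Check: 28² = 784 ≡ 32 (mod 47). The two roots are 19 and 28.

19, 28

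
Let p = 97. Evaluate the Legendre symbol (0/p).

Top reduces to 0: gcd > 1, so the symbol is 0.

0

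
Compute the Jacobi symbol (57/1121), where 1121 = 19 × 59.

Reciprocity: 57 ≡ 1 and 1121 ≡ 1 (mod 4), so (57/1121) = +(1121/57).
Reduce top mod 57: now compute (38/57).
Pull out 2: since 57 ≡ 1 (mod 8), (2/57) = +1.
Reciprocity: 19 ≡ 3 and 57 ≡ 1 (mod 4), so (19/57) = +(57/19).
Reduce top mod 19: now compute (0/19).
Top reduces to 0: gcd > 1, so the symbol is 0.

0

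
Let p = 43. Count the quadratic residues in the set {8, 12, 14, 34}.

1

(8/43) = -1 → non-residue.
(12/43) = -1 → non-residue.
(14/43) = +1 → QR.
(34/43) = -1 → non-residue.
Total quadratic residues among the 4: 1.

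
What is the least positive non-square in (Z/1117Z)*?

(2/1117) = −1, so 2 is the smallest positive non-residue mod 1117.

2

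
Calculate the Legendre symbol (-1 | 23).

First reduce: -1 ≡ 22 (mod 23).
Pull out 2: since 23 ≡ 7 (mod 8), (2/23) = +1.
Reciprocity: 11 ≡ 3 and 23 ≡ 3 (mod 4), so (11/23) = −(23/11).
Reduce top mod 11: now compute (1/11).
Reached (1/11) = 1. Collecting the sign flips along the way, the symbol is -1.

-1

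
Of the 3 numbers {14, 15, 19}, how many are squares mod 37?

(14/37) = -1 → non-residue.
(15/37) = -1 → non-residue.
(19/37) = -1 → non-residue.
Total quadratic residues among the 3: 0.

0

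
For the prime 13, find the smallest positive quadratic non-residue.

(2/13) = −1, so 2 is the smallest positive non-residue mod 13.

2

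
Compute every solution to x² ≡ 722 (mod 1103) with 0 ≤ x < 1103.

500, 603

Since 1103 ≡ 3 (mod 4), a square root of 722 is 722^((1103+1)/4) = 722^276 mod 1103.
Repeated squaring: 722^2≡668, 722^4≡612, 722^8≡627, 722^16≡461, 722^32≡745, 722^64≡216, 722^128≡330, 722^256≡806 (mod 1103).
722^276 = 722^(256+16+4) ≡ 603 (mod 1103).
Check: 603² = 363609 ≡ 722 (mod 1103). The two roots are 500 and 603.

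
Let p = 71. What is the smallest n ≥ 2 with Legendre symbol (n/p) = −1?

7

(2/71) = +1, so 2 is a residue.
(3/71) = +1, so 3 is a residue.
(4/71) = +1, so 4 is a residue.
(5/71) = +1, so 5 is a residue.
(6/71) = +1, so 6 is a residue.
(7/71) = −1, so 7 is the smallest positive non-residue mod 71.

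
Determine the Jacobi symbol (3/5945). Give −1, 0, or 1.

Reciprocity: 3 ≡ 3 and 5945 ≡ 1 (mod 4), so (3/5945) = +(5945/3).
Reduce top mod 3: now compute (2/3).
Pull out 2: since 3 ≡ 3 (mod 8), (2/3) = -1.
Reached (1/3) = 1. Collecting the sign flips along the way, the symbol is -1.

-1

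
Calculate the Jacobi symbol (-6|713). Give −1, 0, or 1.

First reduce: -6 ≡ 707 (mod 713).
Reciprocity: 707 ≡ 3 and 713 ≡ 1 (mod 4), so (707/713) = +(713/707).
Reduce top mod 707: now compute (6/707).
Pull out 2: since 707 ≡ 3 (mod 8), (2/707) = -1.
Reciprocity: 3 ≡ 3 and 707 ≡ 3 (mod 4), so (3/707) = −(707/3).
Reduce top mod 3: now compute (2/3).
Pull out 2: since 3 ≡ 3 (mod 8), (2/3) = -1.
Reached (1/3) = 1. Collecting the sign flips along the way, the symbol is -1.

-1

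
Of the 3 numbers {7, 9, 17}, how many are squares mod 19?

(7/19) = +1 → QR.
(9/19) = +1 → QR.
(17/19) = +1 → QR.
Total quadratic residues among the 3: 3.

3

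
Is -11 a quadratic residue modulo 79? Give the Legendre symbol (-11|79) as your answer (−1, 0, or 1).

First reduce: -11 ≡ 68 (mod 79).
Pull out 2^2: since 79 ≡ 7 (mod 8), (2/79) = +1, so (2/79)^2 = +1.
Reciprocity: 17 ≡ 1 and 79 ≡ 3 (mod 4), so (17/79) = +(79/17).
Reduce top mod 17: now compute (11/17).
Reciprocity: 11 ≡ 3 and 17 ≡ 1 (mod 4), so (11/17) = +(17/11).
Reduce top mod 11: now compute (6/11).
Pull out 2: since 11 ≡ 3 (mod 8), (2/11) = -1.
Reciprocity: 3 ≡ 3 and 11 ≡ 3 (mod 4), so (3/11) = −(11/3).
Reduce top mod 3: now compute (2/3).
Pull out 2: since 3 ≡ 3 (mod 8), (2/3) = -1.
Reached (1/3) = 1. Collecting the sign flips along the way, the symbol is -1.

-1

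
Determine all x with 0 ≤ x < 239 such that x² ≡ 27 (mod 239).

79, 160

Since 239 ≡ 3 (mod 4), a square root of 27 is 27^((239+1)/4) = 27^60 mod 239.
Repeated squaring: 27^2≡12, 27^4≡144, 27^8≡182, 27^16≡142, 27^32≡88 (mod 239).
27^60 = 27^(32+16+8+4) ≡ 160 (mod 239).
Check: 160² = 25600 ≡ 27 (mod 239). The two roots are 79 and 160.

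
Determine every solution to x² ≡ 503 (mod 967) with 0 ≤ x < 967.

Since 967 ≡ 3 (mod 4), a square root of 503 is 503^((967+1)/4) = 503^242 mod 967.
Repeated squaring: 503^2≡622, 503^4≡84, 503^8≡287, 503^16≡174, 503^32≡299, 503^64≡437, 503^128≡470 (mod 967).
503^242 = 503^(128+64+32+16+2) ≡ 193 (mod 967).
Check: 193² = 37249 ≡ 503 (mod 967). The two roots are 193 and 774.

193, 774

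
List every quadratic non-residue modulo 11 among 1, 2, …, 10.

2 6 7 8 10

Square k = 1,…,5 (k and 11−k give the same square):
1²=1, 2²=4, 3²=9, 4²≡5, 5²≡3 (mod 11).
The residues are {1, 3, 4, 5, 9}; the non-residues are the remaining 5 nonzero classes.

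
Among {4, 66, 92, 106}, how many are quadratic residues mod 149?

1

(4/149) = +1 → QR.
(66/149) = -1 → non-residue.
(92/149) = -1 → non-residue.
(106/149) = -1 → non-residue.
Total quadratic residues among the 4: 1.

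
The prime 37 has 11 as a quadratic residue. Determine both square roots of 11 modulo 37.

14, 23

37 ≡ 1 (mod 4), so we find a root by search.
Trying successive values, 14² = 196 ≡ 11 (mod 37). The other root is 37 − 14 = 23.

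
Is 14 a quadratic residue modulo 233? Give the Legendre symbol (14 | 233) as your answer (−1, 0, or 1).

Pull out 2: since 233 ≡ 1 (mod 8), (2/233) = +1.
Reciprocity: 7 ≡ 3 and 233 ≡ 1 (mod 4), so (7/233) = +(233/7).
Reduce top mod 7: now compute (2/7).
Pull out 2: since 7 ≡ 7 (mod 8), (2/7) = +1.
Reached (1/7) = 1. Collecting the sign flips along the way, the symbol is +1.

1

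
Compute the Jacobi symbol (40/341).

-1

Pull out 2^3: since 341 ≡ 5 (mod 8), (2/341) = -1, so (2/341)^3 = -1.
Reciprocity: 5 ≡ 1 and 341 ≡ 1 (mod 4), so (5/341) = +(341/5).
Reduce top mod 5: now compute (1/5).
Reached (1/5) = 1. Collecting the sign flips along the way, the symbol is -1.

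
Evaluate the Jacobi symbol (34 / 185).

1

Pull out 2: since 185 ≡ 1 (mod 8), (2/185) = +1.
Reciprocity: 17 ≡ 1 and 185 ≡ 1 (mod 4), so (17/185) = +(185/17).
Reduce top mod 17: now compute (15/17).
Reciprocity: 15 ≡ 3 and 17 ≡ 1 (mod 4), so (15/17) = +(17/15).
Reduce top mod 15: now compute (2/15).
Pull out 2: since 15 ≡ 7 (mod 8), (2/15) = +1.
Reached (1/15) = 1. Collecting the sign flips along the way, the symbol is +1.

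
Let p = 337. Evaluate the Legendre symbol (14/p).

Pull out 2: since 337 ≡ 1 (mod 8), (2/337) = +1.
Reciprocity: 7 ≡ 3 and 337 ≡ 1 (mod 4), so (7/337) = +(337/7).
Reduce top mod 7: now compute (1/7).
Reached (1/7) = 1. Collecting the sign flips along the way, the symbol is +1.

1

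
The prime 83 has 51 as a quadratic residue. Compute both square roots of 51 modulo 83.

36, 47

Since 83 ≡ 3 (mod 4), a square root of 51 is 51^((83+1)/4) = 51^21 mod 83.
Repeated squaring: 51^2≡28, 51^4≡37, 51^8≡41, 51^16≡21 (mod 83).
51^21 = 51^(16+4+1) ≡ 36 (mod 83).
Check: 36² = 1296 ≡ 51 (mod 83). The two roots are 36 and 47.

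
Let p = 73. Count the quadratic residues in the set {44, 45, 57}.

(44/73) = -1 → non-residue.
(45/73) = -1 → non-residue.
(57/73) = +1 → QR.
Total quadratic residues among the 3: 1.

1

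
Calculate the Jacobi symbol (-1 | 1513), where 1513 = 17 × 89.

1

First reduce: -1 ≡ 1512 (mod 1513).
Pull out 2^3: since 1513 ≡ 1 (mod 8), (2/1513) = +1, so (2/1513)^3 = +1.
Reciprocity: 189 ≡ 1 and 1513 ≡ 1 (mod 4), so (189/1513) = +(1513/189).
Reduce top mod 189: now compute (1/189).
Reached (1/189) = 1. Collecting the sign flips along the way, the symbol is +1.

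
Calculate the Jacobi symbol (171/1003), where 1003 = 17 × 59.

1

Reciprocity: 171 ≡ 3 and 1003 ≡ 3 (mod 4), so (171/1003) = −(1003/171).
Reduce top mod 171: now compute (148/171).
Pull out 2^2: since 171 ≡ 3 (mod 8), (2/171) = -1, so (2/171)^2 = +1.
Reciprocity: 37 ≡ 1 and 171 ≡ 3 (mod 4), so (37/171) = +(171/37).
Reduce top mod 37: now compute (23/37).
Reciprocity: 23 ≡ 3 and 37 ≡ 1 (mod 4), so (23/37) = +(37/23).
Reduce top mod 23: now compute (14/23).
Pull out 2: since 23 ≡ 7 (mod 8), (2/23) = +1.
Reciprocity: 7 ≡ 3 and 23 ≡ 3 (mod 4), so (7/23) = −(23/7).
Reduce top mod 7: now compute (2/7).
Pull out 2: since 7 ≡ 7 (mod 8), (2/7) = +1.
Reached (1/7) = 1. Collecting the sign flips along the way, the symbol is +1.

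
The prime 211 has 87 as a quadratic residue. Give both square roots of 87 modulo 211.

64, 147

Since 211 ≡ 3 (mod 4), a square root of 87 is 87^((211+1)/4) = 87^53 mod 211.
Repeated squaring: 87^2≡184, 87^4≡96, 87^8≡143, 87^16≡193, 87^32≡113 (mod 211).
87^53 = 87^(32+16+4+1) ≡ 64 (mod 211).
Check: 64² = 4096 ≡ 87 (mod 211). The two roots are 64 and 147.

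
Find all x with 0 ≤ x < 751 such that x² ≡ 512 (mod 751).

306, 445

Since 751 ≡ 3 (mod 4), a square root of 512 is 512^((751+1)/4) = 512^188 mod 751.
Repeated squaring: 512^2≡45, 512^4≡523, 512^8≡165, 512^16≡189, 512^32≡424, 512^64≡287, 512^128≡510 (mod 751).
512^188 = 512^(128+32+16+8+4) ≡ 445 (mod 751).
Check: 445² = 198025 ≡ 512 (mod 751). The two roots are 306 and 445.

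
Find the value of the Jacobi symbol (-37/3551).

First reduce: -37 ≡ 3514 (mod 3551).
Pull out 2: since 3551 ≡ 7 (mod 8), (2/3551) = +1.
Reciprocity: 1757 ≡ 1 and 3551 ≡ 3 (mod 4), so (1757/3551) = +(3551/1757).
Reduce top mod 1757: now compute (37/1757).
Reciprocity: 37 ≡ 1 and 1757 ≡ 1 (mod 4), so (37/1757) = +(1757/37).
Reduce top mod 37: now compute (18/37).
Pull out 2: since 37 ≡ 5 (mod 8), (2/37) = -1.
Reciprocity: 9 ≡ 1 and 37 ≡ 1 (mod 4), so (9/37) = +(37/9).
Reduce top mod 9: now compute (1/9).
Reached (1/9) = 1. Collecting the sign flips along the way, the symbol is -1.

-1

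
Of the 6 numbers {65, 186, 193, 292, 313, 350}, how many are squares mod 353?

3

(65/353) = +1 → QR.
(186/353) = +1 → QR.
(193/353) = -1 → non-residue.
(292/353) = +1 → QR.
(313/353) = -1 → non-residue.
(350/353) = -1 → non-residue.
Total quadratic residues among the 6: 3.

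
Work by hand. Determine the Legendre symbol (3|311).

1

Euler's criterion: (3/311) ≡ 3^155 (mod 311).
3^2 ≡ 9 (mod 311)
3^4 ≡ 81 (mod 311)
3^8 ≡ 30 (mod 311)
3^16 ≡ 278 (mod 311)
3^32 ≡ 156 (mod 311)
3^64 ≡ 78 (mod 311)
3^128 ≡ 175 (mod 311)
3^155 = 3^(128+16+8+2+1) ≡ 1 (mod 311).
Result is 1, so (3/311) = 1.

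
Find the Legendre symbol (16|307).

Pull out 2^4: since 307 ≡ 3 (mod 8), (2/307) = -1, so (2/307)^4 = +1.
Reached (1/307) = 1. Collecting the sign flips along the way, the symbol is +1.

1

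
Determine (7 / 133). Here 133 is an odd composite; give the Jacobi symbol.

Reciprocity: 7 ≡ 3 and 133 ≡ 1 (mod 4), so (7/133) = +(133/7).
Reduce top mod 7: now compute (0/7).
Top reduces to 0: gcd > 1, so the symbol is 0.

0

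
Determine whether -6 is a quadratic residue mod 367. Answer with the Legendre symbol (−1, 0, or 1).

1

First reduce: -6 ≡ 361 (mod 367).
Reciprocity: 361 ≡ 1 and 367 ≡ 3 (mod 4), so (361/367) = +(367/361).
Reduce top mod 361: now compute (6/361).
Pull out 2: since 361 ≡ 1 (mod 8), (2/361) = +1.
Reciprocity: 3 ≡ 3 and 361 ≡ 1 (mod 4), so (3/361) = +(361/3).
Reduce top mod 3: now compute (1/3).
Reached (1/3) = 1. Collecting the sign flips along the way, the symbol is +1.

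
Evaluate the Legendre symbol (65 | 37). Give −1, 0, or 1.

1

First reduce: 65 ≡ 28 (mod 37).
Pull out 2^2: since 37 ≡ 5 (mod 8), (2/37) = -1, so (2/37)^2 = +1.
Reciprocity: 7 ≡ 3 and 37 ≡ 1 (mod 4), so (7/37) = +(37/7).
Reduce top mod 7: now compute (2/7).
Pull out 2: since 7 ≡ 7 (mod 8), (2/7) = +1.
Reached (1/7) = 1. Collecting the sign flips along the way, the symbol is +1.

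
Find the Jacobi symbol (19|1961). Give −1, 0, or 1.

Reciprocity: 19 ≡ 3 and 1961 ≡ 1 (mod 4), so (19/1961) = +(1961/19).
Reduce top mod 19: now compute (4/19).
Pull out 2^2: since 19 ≡ 3 (mod 8), (2/19) = -1, so (2/19)^2 = +1.
Reached (1/19) = 1. Collecting the sign flips along the way, the symbol is +1.

1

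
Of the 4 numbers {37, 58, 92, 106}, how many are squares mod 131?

1

(37/131) = -1 → non-residue.
(58/131) = +1 → QR.
(92/131) = -1 → non-residue.
(106/131) = -1 → non-residue.
Total quadratic residues among the 4: 1.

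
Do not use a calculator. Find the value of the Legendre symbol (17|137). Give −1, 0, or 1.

Euler's criterion: (17/137) ≡ 17^68 (mod 137).
17^2 ≡ 15 (mod 137)
17^4 ≡ 88 (mod 137)
17^8 ≡ 72 (mod 137)
17^16 ≡ 115 (mod 137)
17^32 ≡ 73 (mod 137)
17^64 ≡ 123 (mod 137)
17^68 = 17^(64+4) ≡ 1 (mod 137).
Result is 1, so (17/137) = 1.

1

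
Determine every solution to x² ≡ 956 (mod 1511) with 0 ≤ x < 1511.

Since 1511 ≡ 3 (mod 4), a square root of 956 is 956^((1511+1)/4) = 956^378 mod 1511.
Repeated squaring: 956^2≡1292, 956^4≡1120, 956^8≡270, 956^16≡372, 956^32≡883, 956^64≡13, 956^128≡169, 956^256≡1363 (mod 1511).
956^378 = 956^(256+64+32+16+8+2) ≡ 208 (mod 1511).
Check: 208² = 43264 ≡ 956 (mod 1511). The two roots are 208 and 1303.

208, 1303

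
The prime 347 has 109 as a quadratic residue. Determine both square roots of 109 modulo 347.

Since 347 ≡ 3 (mod 4), a square root of 109 is 109^((347+1)/4) = 109^87 mod 347.
Repeated squaring: 109^2≡83, 109^4≡296, 109^8≡172, 109^16≡89, 109^32≡287, 109^64≡130 (mod 347).
109^87 = 109^(64+16+4+2+1) ≡ 261 (mod 347).
Check: 261² = 68121 ≡ 109 (mod 347). The two roots are 86 and 261.

86, 261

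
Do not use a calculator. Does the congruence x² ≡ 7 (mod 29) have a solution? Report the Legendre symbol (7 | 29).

Reciprocity: 7 ≡ 3 and 29 ≡ 1 (mod 4), so (7/29) = +(29/7).
Reduce top mod 7: now compute (1/7).
Reached (1/7) = 1. Collecting the sign flips along the way, the symbol is +1.

1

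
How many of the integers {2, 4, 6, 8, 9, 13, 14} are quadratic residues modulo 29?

4

(2/29) = -1 → non-residue.
(4/29) = +1 → QR.
(6/29) = +1 → QR.
(8/29) = -1 → non-residue.
(9/29) = +1 → QR.
(13/29) = +1 → QR.
(14/29) = -1 → non-residue.
Total quadratic residues among the 7: 4.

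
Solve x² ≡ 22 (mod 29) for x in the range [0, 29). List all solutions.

29 ≡ 1 (mod 4), so we find a root by search.
Trying successive values, 14² = 196 ≡ 22 (mod 29). The other root is 29 − 14 = 15.

14, 15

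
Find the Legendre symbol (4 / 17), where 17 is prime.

Pull out 2^2: since 17 ≡ 1 (mod 8), (2/17) = +1, so (2/17)^2 = +1.
Reached (1/17) = 1. Collecting the sign flips along the way, the symbol is +1.

1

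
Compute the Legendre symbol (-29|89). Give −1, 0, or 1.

-1

Euler's criterion: (-29/89) ≡ 60^44 (mod 89).
60^2 ≡ 40 (mod 89)
60^4 ≡ 87 (mod 89)
60^8 ≡ 4 (mod 89)
60^16 ≡ 16 (mod 89)
60^32 ≡ 78 (mod 89)
60^44 = 60^(32+8+4) ≡ 88 (mod 89).
Result is 88 ≡ −1, so (-29/89) = −1.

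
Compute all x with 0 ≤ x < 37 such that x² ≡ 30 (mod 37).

17, 20

37 ≡ 1 (mod 4), so we find a root by search.
Trying successive values, 17² = 289 ≡ 30 (mod 37). The other root is 37 − 17 = 20.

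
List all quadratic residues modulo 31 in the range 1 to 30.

Square k = 1,…,15 (k and 31−k give the same square):
1²=1, 2²=4, 3²=9, 4²=16, 5²=25, 6²≡5, 7²≡18, 8²≡2, 9²≡19, 10²≡7, 11²≡28, 12²≡20, 13²≡14, 14²≡10, 15²≡8 (mod 31).
So the quadratic residues mod 31 are {1, 2, 4, 5, 7, 8, 9, 10, 14, 16, 18, 19, 20, 25, 28}.

1, 2, 4, 5, 7, 8, 9, 10, 14, 16, 18, 19, 20, 25, 28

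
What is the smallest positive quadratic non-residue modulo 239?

(2/239) = +1, so 2 is a residue.
(3/239) = +1, so 3 is a residue.
(4/239) = +1, so 4 is a residue.
(5/239) = +1, so 5 is a residue.
(6/239) = +1, so 6 is a residue.
(7/239) = −1, so 7 is the smallest positive non-residue mod 239.

7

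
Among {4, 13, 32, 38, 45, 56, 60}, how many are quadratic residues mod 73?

(4/73) = +1 → QR.
(13/73) = -1 → non-residue.
(32/73) = +1 → QR.
(38/73) = +1 → QR.
(45/73) = -1 → non-residue.
(56/73) = -1 → non-residue.
(60/73) = -1 → non-residue.
Total quadratic residues among the 7: 3.

3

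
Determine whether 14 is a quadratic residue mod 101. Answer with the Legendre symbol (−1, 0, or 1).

Pull out 2: since 101 ≡ 5 (mod 8), (2/101) = -1.
Reciprocity: 7 ≡ 3 and 101 ≡ 1 (mod 4), so (7/101) = +(101/7).
Reduce top mod 7: now compute (3/7).
Reciprocity: 3 ≡ 3 and 7 ≡ 3 (mod 4), so (3/7) = −(7/3).
Reduce top mod 3: now compute (1/3).
Reached (1/3) = 1. Collecting the sign flips along the way, the symbol is +1.

1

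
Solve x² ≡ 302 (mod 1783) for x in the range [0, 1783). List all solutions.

833, 950

Since 1783 ≡ 3 (mod 4), a square root of 302 is 302^((1783+1)/4) = 302^446 mod 1783.
Repeated squaring: 302^2≡271, 302^4≡338, 302^8≡132, 302^16≡1377, 302^32≡800, 302^64≡1686, 302^128≡494, 302^256≡1548 (mod 1783).
302^446 = 302^(256+128+32+16+8+4+2) ≡ 833 (mod 1783).
Check: 833² = 693889 ≡ 302 (mod 1783). The two roots are 833 and 950.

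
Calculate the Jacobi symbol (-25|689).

1

First reduce: -25 ≡ 664 (mod 689).
Pull out 2^3: since 689 ≡ 1 (mod 8), (2/689) = +1, so (2/689)^3 = +1.
Reciprocity: 83 ≡ 3 and 689 ≡ 1 (mod 4), so (83/689) = +(689/83).
Reduce top mod 83: now compute (25/83).
Reciprocity: 25 ≡ 1 and 83 ≡ 3 (mod 4), so (25/83) = +(83/25).
Reduce top mod 25: now compute (8/25).
Pull out 2^3: since 25 ≡ 1 (mod 8), (2/25) = +1, so (2/25)^3 = +1.
Reached (1/25) = 1. Collecting the sign flips along the way, the symbol is +1.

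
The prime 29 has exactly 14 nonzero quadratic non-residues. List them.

Square k = 1,…,14 (k and 29−k give the same square):
1²=1, 2²=4, 3²=9, 4²=16, 5²=25, 6²≡7, 7²≡20, 8²≡6, 9²≡23, 10²≡13, 11²≡5, 12²≡28, 13²≡24, 14²≡22 (mod 29).
The residues are {1, 4, 5, 6, 7, 9, 13, 16, 20, 22, 23, 24, 25, 28}; the non-residues are the remaining 14 nonzero classes.

2 3 8 10 11 12 14 15 17 18 19 21 26 27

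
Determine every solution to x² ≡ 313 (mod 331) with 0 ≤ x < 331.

Since 331 ≡ 3 (mod 4), a square root of 313 is 313^((331+1)/4) = 313^83 mod 331.
Repeated squaring: 313^2≡324, 313^4≡49, 313^8≡84, 313^16≡105, 313^32≡102, 313^64≡143 (mod 331).
313^83 = 313^(64+16+2+1) ≡ 225 (mod 331).
Check: 225² = 50625 ≡ 313 (mod 331). The two roots are 106 and 225.

106, 225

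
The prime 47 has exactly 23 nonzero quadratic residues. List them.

Square k = 1,…,23 (k and 47−k give the same square):
1²=1, 2²=4, 3²=9, 4²=16, 5²=25, 6²=36, 7²≡2, 8²≡17, 9²≡34, 10²≡6, 11²≡27, 12²≡3, 13²≡28, 14²≡8, 15²≡37, 16²≡21, 17²≡7, 18²≡42, 19²≡32, 20²≡24, 21²≡18, 22²≡14, 23²≡12 (mod 47).
So the quadratic residues mod 47 are {1, 2, 3, 4, 6, 7, 8, 9, 12, 14, 16, 17, 18, 21, 24, 25, 27, 28, 32, 34, 36, 37, 42}.

1, 2, 3, 4, 6, 7, 8, 9, 12, 14, 16, 17, 18, 21, 24, 25, 27, 28, 32, 34, 36, 37, 42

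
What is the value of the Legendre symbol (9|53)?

Reciprocity: 9 ≡ 1 and 53 ≡ 1 (mod 4), so (9/53) = +(53/9).
Reduce top mod 9: now compute (8/9).
Pull out 2^3: since 9 ≡ 1 (mod 8), (2/9) = +1, so (2/9)^3 = +1.
Reached (1/9) = 1. Collecting the sign flips along the way, the symbol is +1.

1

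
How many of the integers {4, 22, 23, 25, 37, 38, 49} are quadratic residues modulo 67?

6

(4/67) = +1 → QR.
(22/67) = +1 → QR.
(23/67) = +1 → QR.
(25/67) = +1 → QR.
(37/67) = +1 → QR.
(38/67) = -1 → non-residue.
(49/67) = +1 → QR.
Total quadratic residues among the 7: 6.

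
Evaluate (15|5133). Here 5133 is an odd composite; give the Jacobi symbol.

0

Reciprocity: 15 ≡ 3 and 5133 ≡ 1 (mod 4), so (15/5133) = +(5133/15).
Reduce top mod 15: now compute (3/15).
Reciprocity: 3 ≡ 3 and 15 ≡ 3 (mod 4), so (3/15) = −(15/3).
Reduce top mod 3: now compute (0/3).
Top reduces to 0: gcd > 1, so the symbol is 0.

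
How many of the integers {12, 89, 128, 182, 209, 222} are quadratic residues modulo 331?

1

(12/331) = -1 → non-residue.
(89/331) = +1 → QR.
(128/331) = -1 → non-residue.
(182/331) = -1 → non-residue.
(209/331) = -1 → non-residue.
(222/331) = -1 → non-residue.
Total quadratic residues among the 6: 1.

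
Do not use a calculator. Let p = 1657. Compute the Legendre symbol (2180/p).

First reduce: 2180 ≡ 523 (mod 1657).
Reciprocity: 523 ≡ 3 and 1657 ≡ 1 (mod 4), so (523/1657) = +(1657/523).
Reduce top mod 523: now compute (88/523).
Pull out 2^3: since 523 ≡ 3 (mod 8), (2/523) = -1, so (2/523)^3 = -1.
Reciprocity: 11 ≡ 3 and 523 ≡ 3 (mod 4), so (11/523) = −(523/11).
Reduce top mod 11: now compute (6/11).
Pull out 2: since 11 ≡ 3 (mod 8), (2/11) = -1.
Reciprocity: 3 ≡ 3 and 11 ≡ 3 (mod 4), so (3/11) = −(11/3).
Reduce top mod 3: now compute (2/3).
Pull out 2: since 3 ≡ 3 (mod 8), (2/3) = -1.
Reached (1/3) = 1. Collecting the sign flips along the way, the symbol is -1.

-1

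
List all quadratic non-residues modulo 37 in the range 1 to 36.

Square k = 1,…,18 (k and 37−k give the same square):
1²=1, 2²=4, 3²=9, 4²=16, 5²=25, 6²=36, 7²≡12, 8²≡27, 9²≡7, 10²≡26, 11²≡10, 12²≡33, 13²≡21, 14²≡11, 15²≡3, 16²≡34, 17²≡30, 18²≡28 (mod 37).
The residues are {1, 3, 4, 7, 9, 10, 11, 12, 16, 21, 25, 26, 27, 28, 30, 33, 34, 36}; the non-residues are the remaining 18 nonzero classes.

2,5,6,8,13,14,15,17,18,19,20,22,23,24,29,31,32,35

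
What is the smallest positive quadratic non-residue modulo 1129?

11

(2/1129) = +1, so 2 is a residue.
(3/1129) = +1, so 3 is a residue.
(4/1129) = +1, so 4 is a residue.
(5/1129) = +1, so 5 is a residue.
(6/1129) = +1, so 6 is a residue.
(7/1129) = +1, so 7 is a residue.
(8/1129) = +1, so 8 is a residue.
(9/1129) = +1, so 9 is a residue.
(10/1129) = +1, so 10 is a residue.
(11/1129) = −1, so 11 is the smallest positive non-residue mod 1129.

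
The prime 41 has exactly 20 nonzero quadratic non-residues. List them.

3,6,7,11,12,13,14,15,17,19,22,24,26,27,28,29,30,34,35,38

Square k = 1,…,20 (k and 41−k give the same square):
1²=1, 2²=4, 3²=9, 4²=16, 5²=25, 6²=36, 7²≡8, 8²≡23, 9²≡40, 10²≡18, 11²≡39, 12²≡21, 13²≡5, 14²≡32, 15²≡20, 16²≡10, 17²≡2, 18²≡37, 19²≡33, 20²≡31 (mod 41).
The residues are {1, 2, 4, 5, 8, 9, 10, 16, 18, 20, 21, 23, 25, 31, 32, 33, 36, 37, 39, 40}; the non-residues are the remaining 20 nonzero classes.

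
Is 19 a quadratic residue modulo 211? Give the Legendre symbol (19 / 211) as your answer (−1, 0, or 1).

Reciprocity: 19 ≡ 3 and 211 ≡ 3 (mod 4), so (19/211) = −(211/19).
Reduce top mod 19: now compute (2/19).
Pull out 2: since 19 ≡ 3 (mod 8), (2/19) = -1.
Reached (1/19) = 1. Collecting the sign flips along the way, the symbol is +1.

1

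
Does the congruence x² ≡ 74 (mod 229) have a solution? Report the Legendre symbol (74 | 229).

-1

Euler's criterion: (74/229) ≡ 74^114 (mod 229).
74^2 ≡ 209 (mod 229)
74^4 ≡ 171 (mod 229)
74^8 ≡ 158 (mod 229)
74^16 ≡ 3 (mod 229)
74^32 ≡ 9 (mod 229)
74^64 ≡ 81 (mod 229)
74^114 = 74^(64+32+16+2) ≡ 228 (mod 229).
Result is 228 ≡ −1, so (74/229) = −1.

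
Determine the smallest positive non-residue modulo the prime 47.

5

(2/47) = +1, so 2 is a residue.
(3/47) = +1, so 3 is a residue.
(4/47) = +1, so 4 is a residue.
(5/47) = −1, so 5 is the smallest positive non-residue mod 47.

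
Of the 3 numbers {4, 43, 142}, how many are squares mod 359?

1

(4/359) = +1 → QR.
(43/359) = -1 → non-residue.
(142/359) = -1 → non-residue.
Total quadratic residues among the 3: 1.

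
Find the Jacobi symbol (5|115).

Reciprocity: 5 ≡ 1 and 115 ≡ 3 (mod 4), so (5/115) = +(115/5).
Reduce top mod 5: now compute (0/5).
Top reduces to 0: gcd > 1, so the symbol is 0.

0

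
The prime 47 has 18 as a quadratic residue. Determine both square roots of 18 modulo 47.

Since 47 ≡ 3 (mod 4), a square root of 18 is 18^((47+1)/4) = 18^12 mod 47.
Repeated squaring: 18^2≡42, 18^4≡25, 18^8≡14 (mod 47).
18^12 = 18^(8+4) ≡ 21 (mod 47).
Check: 21² = 441 ≡ 18 (mod 47). The two roots are 21 and 26.

21, 26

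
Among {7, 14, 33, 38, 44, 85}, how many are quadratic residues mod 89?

2

(7/89) = -1 → non-residue.
(14/89) = -1 → non-residue.
(33/89) = -1 → non-residue.
(38/89) = -1 → non-residue.
(44/89) = +1 → QR.
(85/89) = +1 → QR.
Total quadratic residues among the 6: 2.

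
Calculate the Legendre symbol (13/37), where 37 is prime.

-1

Reciprocity: 13 ≡ 1 and 37 ≡ 1 (mod 4), so (13/37) = +(37/13).
Reduce top mod 13: now compute (11/13).
Reciprocity: 11 ≡ 3 and 13 ≡ 1 (mod 4), so (11/13) = +(13/11).
Reduce top mod 11: now compute (2/11).
Pull out 2: since 11 ≡ 3 (mod 8), (2/11) = -1.
Reached (1/11) = 1. Collecting the sign flips along the way, the symbol is -1.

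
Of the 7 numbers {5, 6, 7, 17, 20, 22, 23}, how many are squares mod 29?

(5/29) = +1 → QR.
(6/29) = +1 → QR.
(7/29) = +1 → QR.
(17/29) = -1 → non-residue.
(20/29) = +1 → QR.
(22/29) = +1 → QR.
(23/29) = +1 → QR.
Total quadratic residues among the 7: 6.

6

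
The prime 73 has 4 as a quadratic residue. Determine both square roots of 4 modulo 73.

2, 71

73 ≡ 1 (mod 4), so we find a root by search.
Trying successive values, 2² = 4 ≡ 4 (mod 73). The other root is 73 − 2 = 71.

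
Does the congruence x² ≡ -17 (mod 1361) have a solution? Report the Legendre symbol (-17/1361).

First reduce: -17 ≡ 1344 (mod 1361).
Pull out 2^6: since 1361 ≡ 1 (mod 8), (2/1361) = +1, so (2/1361)^6 = +1.
Reciprocity: 21 ≡ 1 and 1361 ≡ 1 (mod 4), so (21/1361) = +(1361/21).
Reduce top mod 21: now compute (17/21).
Reciprocity: 17 ≡ 1 and 21 ≡ 1 (mod 4), so (17/21) = +(21/17).
Reduce top mod 17: now compute (4/17).
Pull out 2^2: since 17 ≡ 1 (mod 8), (2/17) = +1, so (2/17)^2 = +1.
Reached (1/17) = 1. Collecting the sign flips along the way, the symbol is +1.

1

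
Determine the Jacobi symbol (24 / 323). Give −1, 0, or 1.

Pull out 2^3: since 323 ≡ 3 (mod 8), (2/323) = -1, so (2/323)^3 = -1.
Reciprocity: 3 ≡ 3 and 323 ≡ 3 (mod 4), so (3/323) = −(323/3).
Reduce top mod 3: now compute (2/3).
Pull out 2: since 3 ≡ 3 (mod 8), (2/3) = -1.
Reached (1/3) = 1. Collecting the sign flips along the way, the symbol is -1.

-1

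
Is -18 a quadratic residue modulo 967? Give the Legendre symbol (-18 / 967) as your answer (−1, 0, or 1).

Euler's criterion: (-18/967) ≡ 949^483 (mod 967).
949^2 ≡ 324 (mod 967)
949^4 ≡ 540 (mod 967)
949^8 ≡ 533 (mod 967)
949^16 ≡ 758 (mod 967)
949^32 ≡ 166 (mod 967)
949^64 ≡ 480 (mod 967)
949^128 ≡ 254 (mod 967)
949^256 ≡ 694 (mod 967)
949^483 = 949^(256+128+64+32+2+1) ≡ 966 (mod 967).
Result is 966 ≡ −1, so (-18/967) = −1.

-1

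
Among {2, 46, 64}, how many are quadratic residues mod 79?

(2/79) = +1 → QR.
(46/79) = +1 → QR.
(64/79) = +1 → QR.
Total quadratic residues among the 3: 3.

3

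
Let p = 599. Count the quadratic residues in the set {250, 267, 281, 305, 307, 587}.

(250/599) = +1 → QR.
(267/599) = -1 → non-residue.
(281/599) = -1 → non-residue.
(305/599) = -1 → non-residue.
(307/599) = +1 → QR.
(587/599) = -1 → non-residue.
Total quadratic residues among the 6: 2.

2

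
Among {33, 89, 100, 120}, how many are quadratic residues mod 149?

(33/149) = +1 → QR.
(89/149) = -1 → non-residue.
(100/149) = +1 → QR.
(120/149) = +1 → QR.
Total quadratic residues among the 4: 3.

3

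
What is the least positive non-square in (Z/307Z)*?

(2/307) = −1, so 2 is the smallest positive non-residue mod 307.

2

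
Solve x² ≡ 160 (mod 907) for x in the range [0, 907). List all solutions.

Since 907 ≡ 3 (mod 4), a square root of 160 is 160^((907+1)/4) = 160^227 mod 907.
Repeated squaring: 160^2≡204, 160^4≡801, 160^8≡352, 160^16≡552, 160^32≡859, 160^64≡490, 160^128≡652 (mod 907).
160^227 = 160^(128+64+32+2+1) ≡ 157 (mod 907).
Check: 157² = 24649 ≡ 160 (mod 907). The two roots are 157 and 750.

157, 750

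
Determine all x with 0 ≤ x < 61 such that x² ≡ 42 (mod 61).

61 ≡ 1 (mod 4), so we find a root by search.
Trying successive values, 15² = 225 ≡ 42 (mod 61). The other root is 61 − 15 = 46.

15, 46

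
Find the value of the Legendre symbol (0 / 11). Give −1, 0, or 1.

0

Top reduces to 0: gcd > 1, so the symbol is 0.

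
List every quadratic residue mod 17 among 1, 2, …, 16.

1,2,4,8,9,13,15,16

Square k = 1,…,8 (k and 17−k give the same square):
1²=1, 2²=4, 3²=9, 4²=16, 5²≡8, 6²≡2, 7²≡15, 8²≡13 (mod 17).
So the quadratic residues mod 17 are {1, 2, 4, 8, 9, 13, 15, 16}.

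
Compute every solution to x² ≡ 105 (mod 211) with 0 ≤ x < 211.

Since 211 ≡ 3 (mod 4), a square root of 105 is 105^((211+1)/4) = 105^53 mod 211.
Repeated squaring: 105^2≡53, 105^4≡66, 105^8≡136, 105^16≡139, 105^32≡120 (mod 211).
105^53 = 105^(32+16+4+1) ≡ 59 (mod 211).
Check: 59² = 3481 ≡ 105 (mod 211). The two roots are 59 and 152.

59, 152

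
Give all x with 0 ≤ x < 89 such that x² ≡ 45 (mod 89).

32, 57

89 ≡ 1 (mod 4), so we find a root by search.
Trying successive values, 32² = 1024 ≡ 45 (mod 89). The other root is 89 − 32 = 57.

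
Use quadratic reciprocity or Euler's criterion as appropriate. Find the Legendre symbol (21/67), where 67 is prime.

Reciprocity: 21 ≡ 1 and 67 ≡ 3 (mod 4), so (21/67) = +(67/21).
Reduce top mod 21: now compute (4/21).
Pull out 2^2: since 21 ≡ 5 (mod 8), (2/21) = -1, so (2/21)^2 = +1.
Reached (1/21) = 1. Collecting the sign flips along the way, the symbol is +1.

1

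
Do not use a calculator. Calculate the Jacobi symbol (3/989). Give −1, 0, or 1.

-1

Reciprocity: 3 ≡ 3 and 989 ≡ 1 (mod 4), so (3/989) = +(989/3).
Reduce top mod 3: now compute (2/3).
Pull out 2: since 3 ≡ 3 (mod 8), (2/3) = -1.
Reached (1/3) = 1. Collecting the sign flips along the way, the symbol is -1.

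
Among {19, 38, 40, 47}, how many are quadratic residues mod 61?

2

(19/61) = +1 → QR.
(38/61) = -1 → non-residue.
(40/61) = -1 → non-residue.
(47/61) = +1 → QR.
Total quadratic residues among the 4: 2.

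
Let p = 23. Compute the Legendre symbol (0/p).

Top reduces to 0: gcd > 1, so the symbol is 0.

0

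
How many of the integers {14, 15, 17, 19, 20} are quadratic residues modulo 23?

(14/23) = -1 → non-residue.
(15/23) = -1 → non-residue.
(17/23) = -1 → non-residue.
(19/23) = -1 → non-residue.
(20/23) = -1 → non-residue.
Total quadratic residues among the 5: 0.

0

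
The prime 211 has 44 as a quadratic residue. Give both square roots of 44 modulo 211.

39, 172

Since 211 ≡ 3 (mod 4), a square root of 44 is 44^((211+1)/4) = 44^53 mod 211.
Repeated squaring: 44^2≡37, 44^4≡103, 44^8≡59, 44^16≡105, 44^32≡53 (mod 211).
44^53 = 44^(32+16+4+1) ≡ 172 (mod 211).
Check: 172² = 29584 ≡ 44 (mod 211). The two roots are 39 and 172.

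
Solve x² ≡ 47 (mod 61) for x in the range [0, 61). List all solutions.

13, 48

61 ≡ 1 (mod 4), so we find a root by search.
Trying successive values, 13² = 169 ≡ 47 (mod 61). The other root is 61 − 13 = 48.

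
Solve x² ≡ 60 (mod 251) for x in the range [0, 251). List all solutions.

78, 173

Since 251 ≡ 3 (mod 4), a square root of 60 is 60^((251+1)/4) = 60^63 mod 251.
Repeated squaring: 60^2≡86, 60^4≡117, 60^8≡135, 60^16≡153, 60^32≡66 (mod 251).
60^63 = 60^(32+16+8+4+2+1) ≡ 173 (mod 251).
Check: 173² = 29929 ≡ 60 (mod 251). The two roots are 78 and 173.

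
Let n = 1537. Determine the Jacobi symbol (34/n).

-1

Pull out 2: since 1537 ≡ 1 (mod 8), (2/1537) = +1.
Reciprocity: 17 ≡ 1 and 1537 ≡ 1 (mod 4), so (17/1537) = +(1537/17).
Reduce top mod 17: now compute (7/17).
Reciprocity: 7 ≡ 3 and 17 ≡ 1 (mod 4), so (7/17) = +(17/7).
Reduce top mod 7: now compute (3/7).
Reciprocity: 3 ≡ 3 and 7 ≡ 3 (mod 4), so (3/7) = −(7/3).
Reduce top mod 3: now compute (1/3).
Reached (1/3) = 1. Collecting the sign flips along the way, the symbol is -1.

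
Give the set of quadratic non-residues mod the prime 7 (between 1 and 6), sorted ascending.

Square k = 1,…,3 (k and 7−k give the same square):
1²=1, 2²=4, 3²≡2 (mod 7).
The residues are {1, 2, 4}; the non-residues are the remaining 3 nonzero classes.

3 5 6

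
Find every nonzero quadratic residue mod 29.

Square k = 1,…,14 (k and 29−k give the same square):
1²=1, 2²=4, 3²=9, 4²=16, 5²=25, 6²≡7, 7²≡20, 8²≡6, 9²≡23, 10²≡13, 11²≡5, 12²≡28, 13²≡24, 14²≡22 (mod 29).
So the quadratic residues mod 29 are {1, 4, 5, 6, 7, 9, 13, 16, 20, 22, 23, 24, 25, 28}.

1,4,5,6,7,9,13,16,20,22,23,24,25,28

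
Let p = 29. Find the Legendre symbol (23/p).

Reciprocity: 23 ≡ 3 and 29 ≡ 1 (mod 4), so (23/29) = +(29/23).
Reduce top mod 23: now compute (6/23).
Pull out 2: since 23 ≡ 7 (mod 8), (2/23) = +1.
Reciprocity: 3 ≡ 3 and 23 ≡ 3 (mod 4), so (3/23) = −(23/3).
Reduce top mod 3: now compute (2/3).
Pull out 2: since 3 ≡ 3 (mod 8), (2/3) = -1.
Reached (1/3) = 1. Collecting the sign flips along the way, the symbol is +1.

1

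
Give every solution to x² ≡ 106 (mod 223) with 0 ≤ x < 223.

Since 223 ≡ 3 (mod 4), a square root of 106 is 106^((223+1)/4) = 106^56 mod 223.
Repeated squaring: 106^2≡86, 106^4≡37, 106^8≡31, 106^16≡69, 106^32≡78 (mod 223).
106^56 = 106^(32+16+8) ≡ 38 (mod 223).
Check: 38² = 1444 ≡ 106 (mod 223). The two roots are 38 and 185.

38, 185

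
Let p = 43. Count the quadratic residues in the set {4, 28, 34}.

1

(4/43) = +1 → QR.
(28/43) = -1 → non-residue.
(34/43) = -1 → non-residue.
Total quadratic residues among the 3: 1.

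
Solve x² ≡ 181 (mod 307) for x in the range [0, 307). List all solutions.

117, 190

Since 307 ≡ 3 (mod 4), a square root of 181 is 181^((307+1)/4) = 181^77 mod 307.
Repeated squaring: 181^2≡219, 181^4≡69, 181^8≡156, 181^16≡83, 181^32≡135, 181^64≡112 (mod 307).
181^77 = 181^(64+8+4+1) ≡ 190 (mod 307).
Check: 190² = 36100 ≡ 181 (mod 307). The two roots are 117 and 190.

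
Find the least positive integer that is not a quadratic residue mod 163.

(2/163) = −1, so 2 is the smallest positive non-residue mod 163.

2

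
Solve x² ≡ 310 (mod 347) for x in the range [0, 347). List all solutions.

Since 347 ≡ 3 (mod 4), a square root of 310 is 310^((347+1)/4) = 310^87 mod 347.
Repeated squaring: 310^2≡328, 310^4≡14, 310^8≡196, 310^16≡246, 310^32≡138, 310^64≡306 (mod 347).
310^87 = 310^(64+16+4+2+1) ≡ 225 (mod 347).
Check: 225² = 50625 ≡ 310 (mod 347). The two roots are 122 and 225.

122, 225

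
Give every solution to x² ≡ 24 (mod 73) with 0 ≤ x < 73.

73 ≡ 1 (mod 4), so we find a root by search.
Trying successive values, 30² = 900 ≡ 24 (mod 73). The other root is 73 − 30 = 43.

30, 43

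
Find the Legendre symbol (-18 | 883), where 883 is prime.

1

First reduce: -18 ≡ 865 (mod 883).
Reciprocity: 865 ≡ 1 and 883 ≡ 3 (mod 4), so (865/883) = +(883/865).
Reduce top mod 865: now compute (18/865).
Pull out 2: since 865 ≡ 1 (mod 8), (2/865) = +1.
Reciprocity: 9 ≡ 1 and 865 ≡ 1 (mod 4), so (9/865) = +(865/9).
Reduce top mod 9: now compute (1/9).
Reached (1/9) = 1. Collecting the sign flips along the way, the symbol is +1.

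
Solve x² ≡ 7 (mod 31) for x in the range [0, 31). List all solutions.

Since 31 ≡ 3 (mod 4), a square root of 7 is 7^((31+1)/4) = 7^8 mod 31.
Repeated squaring: 7^2≡18, 7^4≡14, 7^8≡10 (mod 31).
7^8 = 7^(8) ≡ 10 (mod 31).
Check: 10² = 100 ≡ 7 (mod 31). The two roots are 10 and 21.

10, 21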